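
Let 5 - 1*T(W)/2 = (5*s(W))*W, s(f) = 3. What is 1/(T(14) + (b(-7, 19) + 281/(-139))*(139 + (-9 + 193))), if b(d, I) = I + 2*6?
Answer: 139/1244054 ≈ 0.00011173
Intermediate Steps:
b(d, I) = 12 + I (b(d, I) = I + 12 = 12 + I)
T(W) = 10 - 30*W (T(W) = 10 - 2*5*3*W = 10 - 30*W)
1/(T(14) + (b(-7, 19) + 281/(-139))*(139 + (-9 + 193))) = 1/((10 - 30*14) + ((12 + 19) + 281/(-139))*(139 + (-9 + 193))) = 1/((10 - 420) + (31 + 281*(-1/139))*(139 + 184)) = 1/(-410 + (31 - 281/139)*323) = 1/(-410 + (4028/139)*323) = 1/(-410 + 1301044/139) = 1/(1244054/139) = 139/1244054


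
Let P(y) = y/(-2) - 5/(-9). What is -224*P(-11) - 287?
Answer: -14791/9 ≈ -1643.4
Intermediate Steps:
P(y) = 5/9 - y/2 (P(y) = y*(-1/2) - 5*(-1/9) = -y/2 + 5/9 = 5/9 - y/2)
-224*P(-11) - 287 = -224*(5/9 - 1/2*(-11)) - 287 = -224*(5/9 + 11/2) - 287 = -224*109/18 - 287 = -12208/9 - 287 = -14791/9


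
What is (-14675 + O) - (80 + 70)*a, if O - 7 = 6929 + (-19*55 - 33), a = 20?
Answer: -11817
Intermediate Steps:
O = 5858 (O = 7 + (6929 + (-19*55 - 33)) = 7 + (6929 + (-1045 - 33)) = 7 + (6929 - 1078) = 7 + 5851 = 5858)
(-14675 + O) - (80 + 70)*a = (-14675 + 5858) - (80 + 70)*20 = -8817 - 150*20 = -8817 - 1*3000 = -8817 - 3000 = -11817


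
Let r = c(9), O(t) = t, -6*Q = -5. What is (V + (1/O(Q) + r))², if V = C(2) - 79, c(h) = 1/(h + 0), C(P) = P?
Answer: 11600836/2025 ≈ 5728.8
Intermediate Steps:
Q = ⅚ (Q = -⅙*(-5) = ⅚ ≈ 0.83333)
c(h) = 1/h
r = ⅑ (r = 1/9 = ⅑ ≈ 0.11111)
V = -77 (V = 2 - 79 = -77)
(V + (1/O(Q) + r))² = (-77 + (1/(⅚) + ⅑))² = (-77 + (6/5 + ⅑))² = (-77 + 59/45)² = (-3406/45)² = 11600836/2025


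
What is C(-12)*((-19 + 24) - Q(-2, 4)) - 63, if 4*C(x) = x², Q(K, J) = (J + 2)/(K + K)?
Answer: 171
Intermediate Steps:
Q(K, J) = (2 + J)/(2*K) (Q(K, J) = (2 + J)/((2*K)) = (2 + J)*(1/(2*K)) = (2 + J)/(2*K))
C(x) = x²/4
C(-12)*((-19 + 24) - Q(-2, 4)) - 63 = ((¼)*(-12)²)*((-19 + 24) - (2 + 4)/(2*(-2))) - 63 = ((¼)*144)*(5 - (-1)*6/(2*2)) - 63 = 36*(5 - 1*(-3/2)) - 63 = 36*(5 + 3/2) - 63 = 36*(13/2) - 63 = 234 - 63 = 171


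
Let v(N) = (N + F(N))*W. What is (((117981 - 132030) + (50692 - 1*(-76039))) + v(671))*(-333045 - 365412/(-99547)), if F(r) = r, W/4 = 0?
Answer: -3735776229604446/99547 ≈ -3.7528e+10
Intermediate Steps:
W = 0 (W = 4*0 = 0)
v(N) = 0 (v(N) = (N + N)*0 = (2*N)*0 = 0)
(((117981 - 132030) + (50692 - 1*(-76039))) + v(671))*(-333045 - 365412/(-99547)) = (((117981 - 132030) + (50692 - 1*(-76039))) + 0)*(-333045 - 365412/(-99547)) = ((-14049 + (50692 + 76039)) + 0)*(-333045 - 365412*(-1/99547)) = ((-14049 + 126731) + 0)*(-333045 + 365412/99547) = (112682 + 0)*(-33153265203/99547) = 112682*(-33153265203/99547) = -3735776229604446/99547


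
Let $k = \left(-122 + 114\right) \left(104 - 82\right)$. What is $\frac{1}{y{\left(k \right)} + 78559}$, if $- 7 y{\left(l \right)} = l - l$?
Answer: $\frac{1}{78559} \approx 1.2729 \cdot 10^{-5}$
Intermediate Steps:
$k = -176$ ($k = \left(-8\right) 22 = -176$)
$y{\left(l \right)} = 0$ ($y{\left(l \right)} = - \frac{l - l}{7} = \left(- \frac{1}{7}\right) 0 = 0$)
$\frac{1}{y{\left(k \right)} + 78559} = \frac{1}{0 + 78559} = \frac{1}{78559}$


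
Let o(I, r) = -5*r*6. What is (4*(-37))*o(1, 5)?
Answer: 22200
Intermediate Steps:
o(I, r) = -30*r
(4*(-37))*o(1, 5) = (4*(-37))*(-30*5) = -148*(-150) = 22200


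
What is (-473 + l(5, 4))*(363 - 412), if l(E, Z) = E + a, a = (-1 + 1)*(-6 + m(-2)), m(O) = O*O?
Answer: 22932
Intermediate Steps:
m(O) = O²
a = 0 (a = (-1 + 1)*(-6 + (-2)²) = 0*(-6 + 4) = 0*(-2) = 0)
l(E, Z) = E (l(E, Z) = E + 0 = E)
(-473 + l(5, 4))*(363 - 412) = (-473 + 5)*(363 - 412) = -468*(-49) = 22932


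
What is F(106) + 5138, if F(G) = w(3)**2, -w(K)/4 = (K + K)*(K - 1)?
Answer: 7442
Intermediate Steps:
w(K) = -8*K*(-1 + K) (w(K) = -4*(K + K)*(K - 1) = -4*2*K*(-1 + K) = -8*K*(-1 + K))
F(G) = 2304 (F(G) = (8*3*(1 - 1*3))**2 = (8*3*(1 - 3))**2 = (8*3*(-2))**2 = (-48)**2 = 2304)
F(106) + 5138 = 2304 + 5138 = 7442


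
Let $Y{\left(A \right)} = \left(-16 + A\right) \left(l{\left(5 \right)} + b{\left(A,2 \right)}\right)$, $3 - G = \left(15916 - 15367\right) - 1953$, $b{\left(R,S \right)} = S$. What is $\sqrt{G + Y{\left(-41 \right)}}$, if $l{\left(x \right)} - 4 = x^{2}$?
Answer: $6 i \sqrt{10} \approx 18.974 i$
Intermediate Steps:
$l{\left(x \right)} = 4 + x^{2}$
$G = 1407$ ($G = 3 - \left(\left(15916 - 15367\right) - 1953\right) = 3 - \left(549 - 1953\right) = 3 - -1404 = 3 + 1404 = 1407$)
$Y{\left(A \right)} = -496 + 31 A$ ($Y{\left(A \right)} = \left(-16 + A\right) \left(\left(4 + 5^{2}\right) + 2\right) = \left(-16 + A\right) \left(\left(4 + 25\right) + 2\right) = \left(-16 + A\right) \left(29 + 2\right) = \left(-16 + A\right) 31 = -496 + 31 A$)
$\sqrt{G + Y{\left(-41 \right)}} = \sqrt{1407 + \left(-496 + 31 \left(-41\right)\right)} = \sqrt{1407 - 1767} = \sqrt{-360} = 6 i \sqrt{10}$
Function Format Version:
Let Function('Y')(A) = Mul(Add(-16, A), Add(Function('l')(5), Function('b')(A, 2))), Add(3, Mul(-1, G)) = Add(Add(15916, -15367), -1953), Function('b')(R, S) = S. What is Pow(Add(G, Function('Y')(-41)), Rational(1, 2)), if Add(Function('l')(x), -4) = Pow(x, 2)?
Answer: Mul(6, I, Pow(10, Rational(1, 2))) ≈ Mul(18.974, I)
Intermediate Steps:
Function('l')(x) = Add(4, Pow(x, 2))
G = 1407 (G = Add(3, Mul(-1, Add(Add(15916, -15367), -1953))) = Add(3, Mul(-1, Add(549, -1953))) = Add(3, Mul(-1, -1404)) = Add(3, 1404) = 1407)
Function('Y')(A) = Add(-496, Mul(31, A)) (Function('Y')(A) = Mul(Add(-16, A), Add(Add(4, Pow(5, 2)), 2)) = Mul(Add(-16, A), Add(Add(4, 25), 2)) = Mul(Add(-16, A), Add(29, 2)) = Mul(Add(-16, A), 31) = Add(-496, Mul(31, A)))
Pow(Add(G, Function('Y')(-41)), Rational(1, 2)) = Pow(Add(1407, Add(-496, Mul(31, -41))), Rational(1, 2)) = Pow(Add(1407, Add(-496, -1271)), Rational(1, 2)) = Pow(Add(1407, -1767), Rational(1, 2)) = Pow(-360, Rational(1, 2)) = Mul(6, I, Pow(10, Rational(1, 2)))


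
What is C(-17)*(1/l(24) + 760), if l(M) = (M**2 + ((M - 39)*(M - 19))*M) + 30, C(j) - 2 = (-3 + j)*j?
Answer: 51724023/199 ≈ 2.5992e+5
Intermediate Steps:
C(j) = 2 + j*(-3 + j) (C(j) = 2 + (-3 + j)*j = 2 + j*(-3 + j))
l(M) = 30 + M**2 + M*(-39 + M)*(-19 + M) (l(M) = (M**2 + ((-39 + M)*(-19 + M))*M) + 30 = (M**2 + M*(-39 + M)*(-19 + M)) + 30 = 30 + M**2 + M*(-39 + M)*(-19 + M))
C(-17)*(1/l(24) + 760) = (2 + (-17)**2 - 3*(-17))*(1/(30 + 24**3 - 57*24**2 + 741*24) + 760) = (2 + 289 + 51)*(1/(30 + 13824 - 57*576 + 17784) + 760) = 342*(1/(30 + 13824 - 32832 + 17784) + 760) = 342*(1/(-1194) + 760) = 342*(-1/1194 + 760) = 342*(907439/1194) = 51724023/199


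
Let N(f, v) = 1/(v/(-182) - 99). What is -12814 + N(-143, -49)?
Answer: -32893564/2567 ≈ -12814.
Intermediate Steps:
N(f, v) = 1/(-99 - v/182) (N(f, v) = 1/(v*(-1/182) - 99) = 1/(-v/182 - 99) = 1/(-99 - v/182))
-12814 + N(-143, -49) = -12814 - 182/(18018 - 49) = -12814 - 182/17969 = -12814 - 182*1/17969 = -12814 - 26/2567 = -32893564/2567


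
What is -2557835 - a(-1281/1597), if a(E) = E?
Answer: -4084861214/1597 ≈ -2.5578e+6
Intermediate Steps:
-2557835 - a(-1281/1597) = -2557835 - (-1281)/1597 = -2557835 - 1*(-1281/1597) = -2557835 + 1281/1597 = -4084861214/1597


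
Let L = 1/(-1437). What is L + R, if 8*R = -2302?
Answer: -1653991/5748 ≈ -287.75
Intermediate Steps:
R = -1151/4 (R = (1/8)*(-2302) = -1151/4 ≈ -287.75)
L = -1/1437 ≈ -0.00069589
L + R = -1/1437 - 1151/4 = -1653991/5748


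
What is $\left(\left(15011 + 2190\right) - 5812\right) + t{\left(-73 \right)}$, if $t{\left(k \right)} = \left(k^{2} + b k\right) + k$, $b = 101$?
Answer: $9272$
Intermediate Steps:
$t{\left(k \right)} = k^{2} + 102 k$ ($t{\left(k \right)} = \left(k^{2} + 101 k\right) + k = k^{2} + 102 k$)
$\left(\left(15011 + 2190\right) - 5812\right) + t{\left(-73 \right)} = \left(\left(15011 + 2190\right) - 5812\right) - 73 \left(102 - 73\right) = \left(17201 - 5812\right) - 2117 = 11389 - 2117 = 9272$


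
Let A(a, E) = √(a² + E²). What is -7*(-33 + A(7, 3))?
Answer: 231 - 7*√58 ≈ 177.69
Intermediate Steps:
A(a, E) = √(E² + a²)
-7*(-33 + A(7, 3)) = -7*(-33 + √(3² + 7²)) = -7*(-33 + √(9 + 49)) = -7*(-33 + √58) = 231 - 7*√58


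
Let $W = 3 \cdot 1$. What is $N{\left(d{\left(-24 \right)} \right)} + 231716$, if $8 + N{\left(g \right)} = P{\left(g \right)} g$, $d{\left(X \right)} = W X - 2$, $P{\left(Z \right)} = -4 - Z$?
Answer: $226528$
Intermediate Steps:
$W = 3$
$d{\left(X \right)} = -2 + 3 X$ ($d{\left(X \right)} = 3 X - 2 = -2 + 3 X$)
$N{\left(g \right)} = -8 + g \left(-4 - g\right)$ ($N{\left(g \right)} = -8 + \left(-4 - g\right) g = -8 + g \left(-4 - g\right)$)
$N{\left(d{\left(-24 \right)} \right)} + 231716 = \left(-8 - \left(-2 + 3 \left(-24\right)\right) \left(4 + \left(-2 + 3 \left(-24\right)\right)\right)\right) + 231716 = \left(-8 - \left(-2 - 72\right) \left(4 - 74\right)\right) + 231716 = \left(-8 - - 74 \left(4 - 74\right)\right) + 231716 = \left(-8 - \left(-74\right) \left(-70\right)\right) + 231716 = \left(-8 - 5180\right) + 231716 = -5188 + 231716 = 226528$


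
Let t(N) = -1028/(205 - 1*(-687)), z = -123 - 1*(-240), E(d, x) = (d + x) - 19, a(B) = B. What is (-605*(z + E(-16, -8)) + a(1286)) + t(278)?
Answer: -9697189/223 ≈ -43485.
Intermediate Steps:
E(d, x) = -19 + d + x
z = 117 (z = -123 + 240 = 117)
t(N) = -257/223 (t(N) = -1028/(205 + 687) = -1028/892 = -1028*1/892 = -257/223)
(-605*(z + E(-16, -8)) + a(1286)) + t(278) = (-605*(117 + (-19 - 16 - 8)) + 1286) - 257/223 = (-605*(117 - 43) + 1286) - 257/223 = (-605*74 + 1286) - 257/223 = (-44770 + 1286) - 257/223 = -43484 - 257/223 = -9697189/223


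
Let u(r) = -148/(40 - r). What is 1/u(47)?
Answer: 7/148 ≈ 0.047297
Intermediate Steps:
1/u(47) = 1/(148/(-40 + 47)) = 1/(148/7) = 7/148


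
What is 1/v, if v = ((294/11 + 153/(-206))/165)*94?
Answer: 62315/922469 ≈ 0.067552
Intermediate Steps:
v = 922469/62315 (v = ((294*(1/11) + 153*(-1/206))*(1/165))*94 = ((294/11 - 153/206)*(1/165))*94 = ((58881/2266)*(1/165))*94 = (19627/124630)*94 = 922469/62315 ≈ 14.803)
1/v = 1/(922469/62315) = 62315/922469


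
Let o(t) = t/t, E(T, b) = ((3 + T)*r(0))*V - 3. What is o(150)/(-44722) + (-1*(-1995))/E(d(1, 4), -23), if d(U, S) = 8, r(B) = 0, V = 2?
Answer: -29740131/44722 ≈ -665.00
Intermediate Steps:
E(T, b) = -3 (E(T, b) = ((3 + T)*0)*2 - 3 = 0*2 - 3 = 0 - 3 = -3)
o(t) = 1
o(150)/(-44722) + (-1*(-1995))/E(d(1, 4), -23) = 1/(-44722) - 1*(-1995)/(-3) = 1*(-1/44722) + 1995*(-⅓) = -1/44722 - 665 = -29740131/44722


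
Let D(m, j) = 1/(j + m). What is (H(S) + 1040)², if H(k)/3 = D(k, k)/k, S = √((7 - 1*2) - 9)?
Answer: 69172489/64 ≈ 1.0808e+6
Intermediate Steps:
S = 2*I (S = √((7 - 2) - 9) = √(5 - 9) = √(-4) = 2*I ≈ 2.0*I)
H(k) = 3/(2*k²) (H(k) = 3*(1/((k + k)*k)) = 3*(1/(((2*k))*k)) = 3*((1/(2*k))/k) = 3*(1/(2*k²)) = 3/(2*k²))
(H(S) + 1040)² = (3/(2*(2*I)²) + 1040)² = ((3/2)*(-¼) + 1040)² = (-3/8 + 1040)² = (8317/8)² = 69172489/64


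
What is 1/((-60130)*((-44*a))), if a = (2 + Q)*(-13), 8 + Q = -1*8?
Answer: 1/481521040 ≈ 2.0768e-9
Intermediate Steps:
Q = -16 (Q = -8 - 1*8 = -8 - 8 = -16)
a = 182 (a = (2 - 16)*(-13) = -14*(-13) = 182)
1/((-60130)*((-44*a))) = 1/((-60130)*((-44*182))) = -1/60130/(-8008) = -1/60130*(-1/8008) = 1/481521040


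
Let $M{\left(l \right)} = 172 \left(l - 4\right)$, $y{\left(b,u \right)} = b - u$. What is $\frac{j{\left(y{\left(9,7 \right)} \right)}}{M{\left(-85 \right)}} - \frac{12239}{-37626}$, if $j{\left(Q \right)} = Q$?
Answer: $\frac{23409920}{71997351} \approx 0.32515$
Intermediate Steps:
$M{\left(l \right)} = -688 + 172 l$ ($M{\left(l \right)} = 172 \left(-4 + l\right) = -688 + 172 l$)
$\frac{j{\left(y{\left(9,7 \right)} \right)}}{M{\left(-85 \right)}} - \frac{12239}{-37626} = \frac{9 - 7}{-688 + 172 \left(-85\right)} - \frac{12239}{-37626} = \frac{9 - 7}{-688 - 14620} - - \frac{12239}{37626} = \frac{2}{-15308} + \frac{12239}{37626} = 2 \left(- \frac{1}{15308}\right) + \frac{12239}{37626} = - \frac{1}{7654} + \frac{12239}{37626} = \frac{23409920}{71997351}$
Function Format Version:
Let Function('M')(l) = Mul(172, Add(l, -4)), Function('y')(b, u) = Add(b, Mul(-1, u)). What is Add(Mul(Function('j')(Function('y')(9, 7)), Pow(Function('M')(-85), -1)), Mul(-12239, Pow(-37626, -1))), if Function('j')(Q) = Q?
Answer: Rational(23409920, 71997351) ≈ 0.32515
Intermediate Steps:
Function('M')(l) = Add(-688, Mul(172, l)) (Function('M')(l) = Mul(172, Add(-4, l)) = Add(-688, Mul(172, l)))
Add(Mul(Function('j')(Function('y')(9, 7)), Pow(Function('M')(-85), -1)), Mul(-12239, Pow(-37626, -1))) = Add(Mul(Add(9, Mul(-1, 7)), Pow(Add(-688, Mul(172, -85)), -1)), Mul(-12239, Pow(-37626, -1))) = Add(Mul(Add(9, -7), Pow(Add(-688, -14620), -1)), Mul(-12239, Rational(-1, 37626))) = Add(Mul(2, Pow(-15308, -1)), Rational(12239, 37626)) = Add(Mul(2, Rational(-1, 15308)), Rational(12239, 37626)) = Add(Rational(-1, 7654), Rational(12239, 37626)) = Rational(23409920, 71997351)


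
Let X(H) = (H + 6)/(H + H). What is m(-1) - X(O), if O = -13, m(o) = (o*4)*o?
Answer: 97/26 ≈ 3.7308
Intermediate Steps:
m(o) = 4*o**2 (m(o) = (4*o)*o = 4*o**2)
X(H) = (6 + H)/(2*H) (X(H) = (6 + H)/((2*H)) = (6 + H)*(1/(2*H)) = (6 + H)/(2*H))
m(-1) - X(O) = 4*(-1)**2 - (6 - 13)/(2*(-13)) = 4*1 - (-1)*(-7)/(2*13) = 4 - 1*7/26 = 4 - 7/26 = 97/26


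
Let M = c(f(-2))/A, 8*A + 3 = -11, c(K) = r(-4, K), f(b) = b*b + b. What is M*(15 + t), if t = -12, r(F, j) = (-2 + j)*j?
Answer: 0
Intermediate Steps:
r(F, j) = j*(-2 + j)
f(b) = b + b**2 (f(b) = b**2 + b = b + b**2)
c(K) = K*(-2 + K)
A = -7/4 (A = -3/8 + (1/8)*(-11) = -3/8 - 11/8 = -7/4 ≈ -1.7500)
M = 0 (M = ((-2*(1 - 2))*(-2 - 2*(1 - 2)))/(-7/4) = ((-2*(-1))*(-2 - 2*(-1)))*(-4/7) = (2*(-2 + 2))*(-4/7) = (2*0)*(-4/7) = 0*(-4/7) = 0)
M*(15 + t) = 0*(15 - 12) = 0*3 = 0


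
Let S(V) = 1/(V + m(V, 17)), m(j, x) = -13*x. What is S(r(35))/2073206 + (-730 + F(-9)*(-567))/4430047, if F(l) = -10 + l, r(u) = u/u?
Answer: 4580661298713/2020568004550040 ≈ 0.0022670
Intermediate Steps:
r(u) = 1
S(V) = 1/(-221 + V) (S(V) = 1/(V - 13*17) = 1/(V - 221) = 1/(-221 + V))
S(r(35))/2073206 + (-730 + F(-9)*(-567))/4430047 = 1/((-221 + 1)*2073206) + (-730 + (-10 - 9)*(-567))/4430047 = (1/2073206)/(-220) + (-730 - 19*(-567))*(1/4430047) = -1/220*1/2073206 + (-730 + 10773)*(1/4430047) = -1/456105320 + 10043*(1/4430047) = -1/456105320 + 10043/4430047 = 4580661298713/2020568004550040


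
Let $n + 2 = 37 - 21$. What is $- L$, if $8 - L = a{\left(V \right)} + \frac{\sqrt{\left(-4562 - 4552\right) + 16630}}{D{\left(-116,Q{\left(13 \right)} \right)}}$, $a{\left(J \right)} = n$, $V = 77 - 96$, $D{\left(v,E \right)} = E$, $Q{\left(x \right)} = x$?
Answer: $6 + \frac{2 \sqrt{1879}}{13} \approx 12.669$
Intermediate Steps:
$V = -19$
$n = 14$ ($n = -2 + \left(37 - 21\right) = -2 + 16 = 14$)
$a{\left(J \right)} = 14$
$L = -6 - \frac{2 \sqrt{1879}}{13}$ ($L = 8 - \left(14 + \frac{\sqrt{\left(-4562 - 4552\right) + 16630}}{13}\right) = 8 - \left(14 + \sqrt{-9114 + 16630} \cdot \frac{1}{13}\right) = 8 - \left(14 + \sqrt{7516} \cdot \frac{1}{13}\right) = 8 - \left(14 + 2 \sqrt{1879} \cdot \frac{1}{13}\right) = 8 - \left(14 + \frac{2 \sqrt{1879}}{13}\right) = -6 - \frac{2 \sqrt{1879}}{13} \approx -12.669$)
$- L = - (-6 - \frac{2 \sqrt{1879}}{13}) = 6 + \frac{2 \sqrt{1879}}{13}$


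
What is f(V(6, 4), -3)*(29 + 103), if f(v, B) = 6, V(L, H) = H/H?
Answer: 792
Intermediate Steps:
V(L, H) = 1
f(V(6, 4), -3)*(29 + 103) = 6*(29 + 103) = 6*132 = 792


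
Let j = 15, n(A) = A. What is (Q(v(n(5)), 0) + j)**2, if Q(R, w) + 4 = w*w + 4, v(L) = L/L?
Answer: 225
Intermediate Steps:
v(L) = 1
Q(R, w) = w**2 (Q(R, w) = -4 + (w*w + 4) = -4 + (w**2 + 4) = -4 + (4 + w**2) = w**2)
(Q(v(n(5)), 0) + j)**2 = (0**2 + 15)**2 = (0 + 15)**2 = 15**2 = 225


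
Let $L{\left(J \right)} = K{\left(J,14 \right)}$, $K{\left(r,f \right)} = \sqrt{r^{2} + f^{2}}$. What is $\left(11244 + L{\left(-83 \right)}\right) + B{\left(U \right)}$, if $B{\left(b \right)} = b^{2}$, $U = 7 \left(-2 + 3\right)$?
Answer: $11293 + \sqrt{7085} \approx 11377.0$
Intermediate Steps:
$U = 7$ ($U = 7 \cdot 1 = 7$)
$K{\left(r,f \right)} = \sqrt{f^{2} + r^{2}}$
$L{\left(J \right)} = \sqrt{196 + J^{2}}$ ($L{\left(J \right)} = \sqrt{14^{2} + J^{2}} = \sqrt{196 + J^{2}}$)
$\left(11244 + L{\left(-83 \right)}\right) + B{\left(U \right)} = \left(11244 + \sqrt{196 + \left(-83\right)^{2}}\right) + 7^{2} = \left(11244 + \sqrt{196 + 6889}\right) + 49 = \left(11244 + \sqrt{7085}\right) + 49 = 11293 + \sqrt{7085}$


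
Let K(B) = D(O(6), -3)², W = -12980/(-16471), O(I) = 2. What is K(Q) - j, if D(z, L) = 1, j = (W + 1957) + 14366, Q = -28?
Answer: -268852642/16471 ≈ -16323.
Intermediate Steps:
W = 12980/16471 (W = -12980*(-1/16471) = 12980/16471 ≈ 0.78805)
j = 268869113/16471 (j = (12980/16471 + 1957) + 14366 = 32246727/16471 + 14366 = 268869113/16471 ≈ 16324.)
K(B) = 1 (K(B) = 1² = 1)
K(Q) - j = 1 - 1*268869113/16471 = 1 - 268869113/16471 = -268852642/16471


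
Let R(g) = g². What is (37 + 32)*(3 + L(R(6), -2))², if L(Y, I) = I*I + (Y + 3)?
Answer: 146004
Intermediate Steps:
L(Y, I) = 3 + Y + I² (L(Y, I) = I² + (3 + Y) = 3 + Y + I²)
(37 + 32)*(3 + L(R(6), -2))² = (37 + 32)*(3 + (3 + 6² + (-2)²))² = 69*(3 + (3 + 36 + 4))² = 69*(3 + 43)² = 69*46² = 69*2116 = 146004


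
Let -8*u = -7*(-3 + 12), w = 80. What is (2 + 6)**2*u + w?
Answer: 584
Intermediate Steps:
u = 63/8 (u = -(-7)*(-3 + 12)/8 = -(-7)*9/8 = -1/8*(-63) = 63/8 ≈ 7.8750)
(2 + 6)**2*u + w = (2 + 6)**2*(63/8) + 80 = 8**2*(63/8) + 80 = 64*(63/8) + 80 = 504 + 80 = 584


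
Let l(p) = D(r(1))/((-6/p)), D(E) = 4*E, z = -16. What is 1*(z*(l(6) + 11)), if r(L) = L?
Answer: -112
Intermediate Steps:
l(p) = -2*p/3 (l(p) = (4*1)/((-6/p)) = 4*(-p/6) = -2*p/3)
1*(z*(l(6) + 11)) = 1*(-16*(-⅔*6 + 11)) = 1*(-16*(-4 + 11)) = 1*(-16*7) = 1*(-112) = -112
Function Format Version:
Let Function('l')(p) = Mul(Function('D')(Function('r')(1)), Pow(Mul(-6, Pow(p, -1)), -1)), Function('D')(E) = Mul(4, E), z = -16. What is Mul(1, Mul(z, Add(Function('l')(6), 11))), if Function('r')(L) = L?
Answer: -112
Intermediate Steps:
Function('l')(p) = Mul(Rational(-2, 3), p) (Function('l')(p) = Mul(Mul(4, 1), Pow(Mul(-6, Pow(p, -1)), -1)) = Mul(4, Mul(Rational(-1, 6), p)) = Mul(Rational(-2, 3), p))
Mul(1, Mul(z, Add(Function('l')(6), 11))) = Mul(1, Mul(-16, Add(Mul(Rational(-2, 3), 6), 11))) = Mul(1, Mul(-16, Add(-4, 11))) = Mul(1, Mul(-16, 7)) = Mul(1, -112) = -112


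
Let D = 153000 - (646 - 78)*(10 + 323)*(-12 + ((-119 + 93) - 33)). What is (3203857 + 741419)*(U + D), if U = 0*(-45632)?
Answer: 53585622373824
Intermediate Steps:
U = 0
D = 13582224 (D = 153000 - 568*333*(-12 + (-26 - 33)) = 153000 - 568*333*(-12 - 59) = 153000 - 568*333*(-71) = 153000 - 568*(-23643) = 153000 - 1*(-13429224) = 153000 + 13429224 = 13582224)
(3203857 + 741419)*(U + D) = (3203857 + 741419)*(0 + 13582224) = 3945276*13582224 = 53585622373824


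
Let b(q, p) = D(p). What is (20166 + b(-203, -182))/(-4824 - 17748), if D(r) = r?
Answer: -4996/5643 ≈ -0.88534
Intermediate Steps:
b(q, p) = p
(20166 + b(-203, -182))/(-4824 - 17748) = (20166 - 182)/(-4824 - 17748) = 19984/(-22572) = 19984*(-1/22572) = -4996/5643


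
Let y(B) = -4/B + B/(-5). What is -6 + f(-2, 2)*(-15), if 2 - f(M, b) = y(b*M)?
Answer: -9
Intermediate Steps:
y(B) = -4/B - B/5 (y(B) = -4/B + B*(-⅕) = -4/B - B/5)
f(M, b) = 2 + 4/(M*b) + M*b/5 (f(M, b) = 2 - (-4*1/(M*b) - b*M/5) = 2 - (-4*1/(M*b) - M*b/5) = 2 - (-4/(M*b) - M*b/5) = 2 + (4/(M*b) + M*b/5) = 2 + 4/(M*b) + M*b/5)
-6 + f(-2, 2)*(-15) = -6 + (2 + 4/(-2*2) + (⅕)*(-2)*2)*(-15) = -6 + (2 + 4*(-½)*(½) - ⅘)*(-15) = -6 + (2 - 1 - ⅘)*(-15) = -6 + (⅕)*(-15) = -6 - 3 = -9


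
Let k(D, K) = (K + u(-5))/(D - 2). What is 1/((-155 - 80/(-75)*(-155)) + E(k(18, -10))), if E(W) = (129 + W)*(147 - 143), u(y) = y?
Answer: 12/2303 ≈ 0.0052106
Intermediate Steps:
k(D, K) = (-5 + K)/(-2 + D) (k(D, K) = (K - 5)/(D - 2) = (-5 + K)/(-2 + D))
E(W) = 516 + 4*W (E(W) = (129 + W)*4 = 516 + 4*W)
1/((-155 - 80/(-75)*(-155)) + E(k(18, -10))) = 1/((-155 - 80/(-75)*(-155)) + (516 + 4*((-5 - 10)/(-2 + 18)))) = 1/((-155 - 80*(-1/75)*(-155)) + (516 + 4*(-15/16))) = 1/((-155 + (16/15)*(-155)) + (516 + 4*((1/16)*(-15)))) = 1/((-155 - 496/3) + (516 + 4*(-15/16))) = 1/(-961/3 + (516 - 15/4)) = 1/(-961/3 + 2049/4) = 1/(2303/12) = 12/2303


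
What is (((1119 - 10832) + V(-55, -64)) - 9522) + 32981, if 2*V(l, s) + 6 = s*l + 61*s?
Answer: 13551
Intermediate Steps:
V(l, s) = -3 + 61*s/2 + l*s/2 (V(l, s) = -3 + (s*l + 61*s)/2 = -3 + (l*s + 61*s)/2 = -3 + (61*s + l*s)/2 = -3 + (61*s/2 + l*s/2) = -3 + 61*s/2 + l*s/2)
(((1119 - 10832) + V(-55, -64)) - 9522) + 32981 = (((1119 - 10832) + (-3 + (61/2)*(-64) + (1/2)*(-55)*(-64))) - 9522) + 32981 = ((-9713 + (-3 - 1952 + 1760)) - 9522) + 32981 = ((-9713 - 195) - 9522) + 32981 = (-9908 - 9522) + 32981 = -19430 + 32981 = 13551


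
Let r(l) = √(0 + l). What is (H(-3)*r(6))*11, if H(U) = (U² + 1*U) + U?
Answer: 33*√6 ≈ 80.833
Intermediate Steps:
H(U) = U² + 2*U (H(U) = (U² + U) + U = (U + U²) + U = U² + 2*U)
r(l) = √l
(H(-3)*r(6))*11 = ((-3*(2 - 3))*√6)*11 = ((-3*(-1))*√6)*11 = (3*√6)*11 = 33*√6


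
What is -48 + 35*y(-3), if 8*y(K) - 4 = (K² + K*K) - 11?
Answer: ⅛ ≈ 0.12500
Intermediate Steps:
y(K) = -7/8 + K²/4 (y(K) = ½ + ((K² + K*K) - 11)/8 = ½ + ((K² + K²) - 11)/8 = ½ + (2*K² - 11)/8 = ½ + (-11 + 2*K²)/8 = ½ + (-11/8 + K²/4) = -7/8 + K²/4)
-48 + 35*y(-3) = -48 + 35*(-7/8 + (¼)*(-3)²) = -48 + 35*(-7/8 + (¼)*9) = -48 + 35*(-7/8 + 9/4) = -48 + 35*(11/8) = -48 + 385/8 = ⅛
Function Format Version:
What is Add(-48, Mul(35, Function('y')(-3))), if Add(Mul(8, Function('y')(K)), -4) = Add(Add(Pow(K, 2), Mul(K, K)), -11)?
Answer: Rational(1, 8) ≈ 0.12500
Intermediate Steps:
Function('y')(K) = Add(Rational(-7, 8), Mul(Rational(1, 4), Pow(K, 2))) (Function('y')(K) = Add(Rational(1, 2), Mul(Rational(1, 8), Add(Add(Pow(K, 2), Mul(K, K)), -11))) = Add(Rational(1, 2), Mul(Rational(1, 8), Add(Add(Pow(K, 2), Pow(K, 2)), -11))) = Add(Rational(1, 2), Mul(Rational(1, 8), Add(Mul(2, Pow(K, 2)), -11))) = Add(Rational(1, 2), Mul(Rational(1, 8), Add(-11, Mul(2, Pow(K, 2))))) = Add(Rational(1, 2), Add(Rational(-11, 8), Mul(Rational(1, 4), Pow(K, 2)))) = Add(Rational(-7, 8), Mul(Rational(1, 4), Pow(K, 2))))
Add(-48, Mul(35, Function('y')(-3))) = Add(-48, Mul(35, Add(Rational(-7, 8), Mul(Rational(1, 4), Pow(-3, 2))))) = Add(-48, Mul(35, Add(Rational(-7, 8), Mul(Rational(1, 4), 9)))) = Add(-48, Mul(35, Add(Rational(-7, 8), Rational(9, 4)))) = Add(-48, Mul(35, Rational(11, 8))) = Add(-48, Rational(385, 8)) = Rational(1, 8)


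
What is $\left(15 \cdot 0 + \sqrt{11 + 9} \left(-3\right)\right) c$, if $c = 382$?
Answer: $- 2292 \sqrt{5} \approx -5125.1$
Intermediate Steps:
$\left(15 \cdot 0 + \sqrt{11 + 9} \left(-3\right)\right) c = \left(15 \cdot 0 + \sqrt{11 + 9} \left(-3\right)\right) 382 = \left(0 + \sqrt{20} \left(-3\right)\right) 382 = \left(0 + 2 \sqrt{5} \left(-3\right)\right) 382 = \left(0 - 6 \sqrt{5}\right) 382 = - 6 \sqrt{5} \cdot 382 = - 2292 \sqrt{5}$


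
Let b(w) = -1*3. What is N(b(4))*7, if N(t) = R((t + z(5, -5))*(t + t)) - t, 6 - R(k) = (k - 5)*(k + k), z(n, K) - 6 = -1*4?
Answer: -21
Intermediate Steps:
b(w) = -3
z(n, K) = 2 (z(n, K) = 6 - 1*4 = 6 - 4 = 2)
R(k) = 6 - 2*k*(-5 + k) (R(k) = 6 - (k - 5)*(k + k) = 6 - (-5 + k)*2*k = 6 - 2*k*(-5 + k))
N(t) = 6 - t - 8*t²*(2 + t)² + 20*t*(2 + t) (N(t) = (6 - 2*(t + 2)²*(t + t)² + 10*((t + 2)*(t + t))) - t = (6 - 2*4*t²*(2 + t)² + 10*((2 + t)*(2*t))) - t = (6 - 2*4*t²*(2 + t)² + 10*(2*t*(2 + t))) - t = (6 - 8*t²*(2 + t)² + 20*t*(2 + t)) - t = 6 - t - 8*t²*(2 + t)² + 20*t*(2 + t))
N(b(4))*7 = (6 - 1*(-3) - 8*(-3)²*(2 - 3)² + 20*(-3)*(2 - 3))*7 = (6 + 3 - 8*9*(-1)² + 20*(-3)*(-1))*7 = (6 + 3 - 8*9*1 + 60)*7 = (6 + 3 - 72 + 60)*7 = -3*7 = -21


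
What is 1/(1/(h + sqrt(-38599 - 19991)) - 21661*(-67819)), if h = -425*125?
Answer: 4366740348160/6414861046670659489061 - 3*I*sqrt(6510)/89808054653389232846854 ≈ 6.8072e-10 - 2.6952e-21*I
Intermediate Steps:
h = -53125
1/(1/(h + sqrt(-38599 - 19991)) - 21661*(-67819)) = 1/(1/(-53125 + sqrt(-38599 - 19991)) - 21661*(-67819)) = -1/67819/(1/(-53125 + sqrt(-58590)) - 21661) = -1/67819/(1/(-53125 + 3*I*sqrt(6510)) - 21661) = -1/67819/(-21661 + 1/(-53125 + 3*I*sqrt(6510))) = -1/(67819*(-21661 + 1/(-53125 + 3*I*sqrt(6510))))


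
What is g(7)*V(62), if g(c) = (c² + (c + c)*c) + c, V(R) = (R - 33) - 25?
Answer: 616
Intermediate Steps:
V(R) = -58 + R (V(R) = (-33 + R) - 25 = -58 + R)
g(c) = c + 3*c² (g(c) = (c² + (2*c)*c) + c = (c² + 2*c²) + c = 3*c² + c = c + 3*c²)
g(7)*V(62) = (7*(1 + 3*7))*(-58 + 62) = (7*(1 + 21))*4 = (7*22)*4 = 154*4 = 616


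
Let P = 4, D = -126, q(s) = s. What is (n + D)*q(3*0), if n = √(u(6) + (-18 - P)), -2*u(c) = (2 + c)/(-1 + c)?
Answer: 0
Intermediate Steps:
u(c) = -(2 + c)/(2*(-1 + c))
n = I*√570/5 (n = √((-2 - 1*6)/(2*(-1 + 6)) + (-18 - 1*4)) = √((½)*(-2 - 6)/5 + (-18 - 4)) = √((½)*(⅕)*(-8) - 22) = √(-⅘ - 22) = √(-114/5) = I*√570/5 ≈ 4.7749*I)
(n + D)*q(3*0) = (I*√570/5 - 126)*(3*0) = (-126 + I*√570/5)*0 = 0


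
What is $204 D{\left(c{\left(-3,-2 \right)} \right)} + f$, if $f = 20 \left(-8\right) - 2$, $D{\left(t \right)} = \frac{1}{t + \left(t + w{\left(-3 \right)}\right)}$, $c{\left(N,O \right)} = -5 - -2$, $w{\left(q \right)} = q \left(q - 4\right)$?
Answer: $- \frac{742}{5} \approx -148.4$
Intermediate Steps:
$w{\left(q \right)} = q \left(-4 + q\right)$
$c{\left(N,O \right)} = -3$ ($c{\left(N,O \right)} = -5 + 2 = -3$)
$D{\left(t \right)} = \frac{1}{21 + 2 t}$ ($D{\left(t \right)} = \frac{1}{t + \left(t - 3 \left(-4 - 3\right)\right)} = \frac{1}{t + \left(t - -21\right)} = \frac{1}{t + \left(t + 21\right)} = \frac{1}{t + \left(21 + t\right)} = \frac{1}{21 + 2 t}$)
$f = -162$ ($f = -160 - 2 = -162$)
$204 D{\left(c{\left(-3,-2 \right)} \right)} + f = \frac{204}{21 + 2 \left(-3\right)} - 162 = \frac{204}{21 - 6} - 162 = \frac{204}{15} - 162 = 204 \cdot \frac{1}{15} - 162 = \frac{68}{5} - 162 = - \frac{742}{5}$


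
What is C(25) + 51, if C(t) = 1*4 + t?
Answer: 80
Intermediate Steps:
C(t) = 4 + t
C(25) + 51 = (4 + 25) + 51 = 29 + 51 = 80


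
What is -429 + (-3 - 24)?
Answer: -456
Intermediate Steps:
-429 + (-3 - 24) = -429 - 27 = -456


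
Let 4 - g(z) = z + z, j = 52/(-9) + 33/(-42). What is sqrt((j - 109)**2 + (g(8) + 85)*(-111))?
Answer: sqrt(83379493)/126 ≈ 72.470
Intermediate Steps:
j = -827/126 (j = 52*(-1/9) + 33*(-1/42) = -52/9 - 11/14 = -827/126 ≈ -6.5635)
g(z) = 4 - 2*z (g(z) = 4 - (z + z) = 4 - 2*z)
sqrt((j - 109)**2 + (g(8) + 85)*(-111)) = sqrt((-827/126 - 109)**2 + ((4 - 2*8) + 85)*(-111)) = sqrt((-14561/126)**2 + ((4 - 16) + 85)*(-111)) = sqrt(212022721/15876 + (-12 + 85)*(-111)) = sqrt(212022721/15876 + 73*(-111)) = sqrt(212022721/15876 - 8103) = sqrt(83379493/15876) = sqrt(83379493)/126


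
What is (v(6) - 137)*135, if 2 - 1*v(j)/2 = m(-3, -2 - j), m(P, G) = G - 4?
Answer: -14715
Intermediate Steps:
m(P, G) = -4 + G
v(j) = 16 + 2*j (v(j) = 4 - 2*(-4 + (-2 - j)) = 4 - 2*(-6 - j) = 4 + (12 + 2*j) = 16 + 2*j)
(v(6) - 137)*135 = ((16 + 2*6) - 137)*135 = ((16 + 12) - 137)*135 = (28 - 137)*135 = -109*135 = -14715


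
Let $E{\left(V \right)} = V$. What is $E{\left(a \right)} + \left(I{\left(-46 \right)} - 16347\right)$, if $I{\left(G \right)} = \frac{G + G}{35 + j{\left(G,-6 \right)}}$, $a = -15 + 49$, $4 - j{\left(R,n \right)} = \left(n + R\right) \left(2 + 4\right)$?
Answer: $- \frac{5725955}{351} \approx -16313.0$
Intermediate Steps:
$j{\left(R,n \right)} = 4 - 6 R - 6 n$ ($j{\left(R,n \right)} = 4 - \left(n + R\right) \left(2 + 4\right) = 4 - \left(R + n\right) 6 = 4 - \left(6 R + 6 n\right) = 4 - 6 R - 6 n$)
$a = 34$
$I{\left(G \right)} = \frac{2 G}{75 - 6 G}$ ($I{\left(G \right)} = \frac{G + G}{35 - \left(-40 + 6 G\right)} = \frac{2 G}{35 + \left(4 - 6 G + 36\right)} = \frac{2 G}{35 - \left(-40 + 6 G\right)} = \frac{2 G}{75 - 6 G}$)
$E{\left(a \right)} + \left(I{\left(-46 \right)} - 16347\right) = 34 - \left(16347 - \frac{92}{-75 + 6 \left(-46\right)}\right) = 34 - \left(16347 - \frac{92}{-75 - 276}\right) = 34 - \left(16347 - \frac{92}{-351}\right) = 34 - \left(16347 - - \frac{92}{351}\right) = 34 - \frac{5737889}{351} = - \frac{5725955}{351}$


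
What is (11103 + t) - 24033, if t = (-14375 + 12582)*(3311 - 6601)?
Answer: 5886040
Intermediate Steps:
t = 5898970 (t = -1793*(-3290) = 5898970)
(11103 + t) - 24033 = (11103 + 5898970) - 24033 = 5910073 - 24033 = 5886040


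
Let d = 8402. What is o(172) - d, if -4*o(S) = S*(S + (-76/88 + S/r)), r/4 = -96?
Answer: -16623133/1056 ≈ -15742.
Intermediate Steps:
r = -384 (r = 4*(-96) = -384)
o(S) = -S*(-19/22 + 383*S/384)/4 (o(S) = -S*(S + (-76/88 + S/(-384)))/4 = -S*(S + (-76*1/88 + S*(-1/384)))/4 = -S*(S + (-19/22 - S/384))/4 = -S*(-19/22 + 383*S/384)/4)
o(172) - d = (1/16896)*172*(3648 - 4213*172) - 1*8402 = (1/16896)*172*(3648 - 724636) - 8402 = (1/16896)*172*(-720988) - 8402 = -7750621/1056 - 8402 = -16623133/1056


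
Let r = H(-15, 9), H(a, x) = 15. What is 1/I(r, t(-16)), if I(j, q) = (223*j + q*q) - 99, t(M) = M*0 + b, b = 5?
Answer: 1/3271 ≈ 0.00030572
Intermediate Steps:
r = 15
t(M) = 5 (t(M) = M*0 + 5 = 0 + 5 = 5)
I(j, q) = -99 + q**2 + 223*j (I(j, q) = (223*j + q**2) - 99 = (q**2 + 223*j) - 99 = -99 + q**2 + 223*j)
1/I(r, t(-16)) = 1/(-99 + 5**2 + 223*15) = 1/(-99 + 25 + 3345) = 1/3271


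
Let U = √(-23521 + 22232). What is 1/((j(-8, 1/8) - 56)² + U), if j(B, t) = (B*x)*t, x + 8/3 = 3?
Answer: 257049/815835130 - 81*I*√1289/815835130 ≈ 0.00031507 - 3.5646e-6*I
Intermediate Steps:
x = ⅓ (x = -8/3 + 3 = ⅓ ≈ 0.33333)
j(B, t) = B*t/3 (j(B, t) = (B*(⅓))*t = (B/3)*t = B*t/3)
U = I*√1289 (U = √(-1289) = I*√1289 ≈ 35.903*I)
1/((j(-8, 1/8) - 56)² + U) = 1/(((⅓)*(-8)/8 - 56)² + I*√1289) = 1/(((⅓)*(-8)*(⅛) - 56)² + I*√1289) = 1/((-⅓ - 56)² + I*√1289) = 1/((-169/3)² + I*√1289) = 1/(28561/9 + I*√1289)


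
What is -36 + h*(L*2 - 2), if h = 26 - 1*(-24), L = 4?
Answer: 264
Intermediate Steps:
h = 50 (h = 26 + 24 = 50)
-36 + h*(L*2 - 2) = -36 + 50*(4*2 - 2) = -36 + 50*(8 - 2) = -36 + 50*6 = -36 + 300 = 264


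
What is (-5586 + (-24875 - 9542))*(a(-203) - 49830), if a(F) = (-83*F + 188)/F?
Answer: 405331477581/203 ≈ 1.9967e+9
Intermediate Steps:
a(F) = (188 - 83*F)/F
(-5586 + (-24875 - 9542))*(a(-203) - 49830) = (-5586 + (-24875 - 9542))*((-83 + 188/(-203)) - 49830) = (-5586 - 34417)*((-83 + 188*(-1/203)) - 49830) = -40003*((-83 - 188/203) - 49830) = -40003*(-17037/203 - 49830) = -40003*(-10132527/203) = 405331477581/203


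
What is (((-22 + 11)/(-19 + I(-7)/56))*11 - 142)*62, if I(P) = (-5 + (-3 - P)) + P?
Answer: -563611/67 ≈ -8412.1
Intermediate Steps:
I(P) = -8 (I(P) = (-8 - P) + P = -8)
(((-22 + 11)/(-19 + I(-7)/56))*11 - 142)*62 = (((-22 + 11)/(-19 - 8/56))*11 - 142)*62 = (-11/(-19 - 8*1/56)*11 - 142)*62 = (-11/(-19 - 1/7)*11 - 142)*62 = (-11/(-134/7)*11 - 142)*62 = (-11*(-7/134)*11 - 142)*62 = ((77/134)*11 - 142)*62 = (847/134 - 142)*62 = -18181/134*62 = -563611/67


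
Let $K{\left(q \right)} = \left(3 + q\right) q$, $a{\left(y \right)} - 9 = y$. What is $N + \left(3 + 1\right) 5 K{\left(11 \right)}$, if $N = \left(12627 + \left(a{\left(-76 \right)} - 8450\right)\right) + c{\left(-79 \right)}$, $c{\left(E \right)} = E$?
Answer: $7111$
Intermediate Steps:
$a{\left(y \right)} = 9 + y$
$K{\left(q \right)} = q \left(3 + q\right)$
$N = 4031$ ($N = \left(12627 + \left(\left(9 - 76\right) - 8450\right)\right) - 79 = \left(12627 - 8517\right) - 79 = 4110 - 79 = 4031$)
$N + \left(3 + 1\right) 5 K{\left(11 \right)} = 4031 + \left(3 + 1\right) 5 \cdot 11 \left(3 + 11\right) = 4031 + 4 \cdot 5 \cdot 11 \cdot 14 = 4031 + 20 \cdot 154 = 4031 + 3080 = 7111$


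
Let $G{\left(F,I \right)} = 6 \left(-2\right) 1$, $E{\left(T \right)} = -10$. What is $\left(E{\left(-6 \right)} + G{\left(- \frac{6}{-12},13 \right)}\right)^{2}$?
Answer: $484$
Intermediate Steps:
$G{\left(F,I \right)} = -12$ ($G{\left(F,I \right)} = \left(-12\right) 1 = -12$)
$\left(E{\left(-6 \right)} + G{\left(- \frac{6}{-12},13 \right)}\right)^{2} = \left(-10 - 12\right)^{2} = \left(-22\right)^{2} = 484$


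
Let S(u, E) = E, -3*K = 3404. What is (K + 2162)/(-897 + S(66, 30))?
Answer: -3082/2601 ≈ -1.1849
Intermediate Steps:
K = -3404/3 (K = -⅓*3404 = -3404/3 ≈ -1134.7)
(K + 2162)/(-897 + S(66, 30)) = (-3404/3 + 2162)/(-897 + 30) = (3082/3)/(-867) = (3082/3)*(-1/867) = -3082/2601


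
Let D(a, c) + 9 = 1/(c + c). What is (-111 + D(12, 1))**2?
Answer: 57121/4 ≈ 14280.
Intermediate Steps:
D(a, c) = -9 + 1/(2*c) (D(a, c) = -9 + 1/(c + c) = -9 + 1/(2*c))
(-111 + D(12, 1))**2 = (-111 + (-9 + (1/2)/1))**2 = (-111 + (-9 + (1/2)*1))**2 = (-111 + (-9 + 1/2))**2 = (-111 - 17/2)**2 = (-239/2)**2 = 57121/4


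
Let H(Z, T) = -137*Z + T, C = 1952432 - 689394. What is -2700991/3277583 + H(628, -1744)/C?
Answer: -264225750457/295693705511 ≈ -0.89358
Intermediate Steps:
C = 1263038
H(Z, T) = T - 137*Z
-2700991/3277583 + H(628, -1744)/C = -2700991/3277583 + (-1744 - 137*628)/1263038 = -2700991*1/3277583 + (-1744 - 86036)*(1/1263038) = -2700991/3277583 - 87780*1/1263038 = -2700991/3277583 - 6270/90217 = -264225750457/295693705511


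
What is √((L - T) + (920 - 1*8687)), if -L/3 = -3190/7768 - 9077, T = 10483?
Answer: √33875266319/1942 ≈ 94.775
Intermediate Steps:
L = 105769989/3884 (L = -3*(-3190/7768 - 9077) = -3*(-3190*1/7768 - 9077) = -3*(-1595/3884 - 9077) = -3*(-35256663/3884) = 105769989/3884 ≈ 27232.)
√((L - T) + (920 - 1*8687)) = √((105769989/3884 - 1*10483) + (920 - 1*8687)) = √((105769989/3884 - 10483) + (920 - 8687)) = √(65054017/3884 - 7767) = √(34886989/3884) = √33875266319/1942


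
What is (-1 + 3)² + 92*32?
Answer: 2948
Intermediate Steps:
(-1 + 3)² + 92*32 = 2² + 2944 = 4 + 2944 = 2948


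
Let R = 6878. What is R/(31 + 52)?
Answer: 6878/83 ≈ 82.867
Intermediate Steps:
R/(31 + 52) = 6878/(31 + 52) = 6878/83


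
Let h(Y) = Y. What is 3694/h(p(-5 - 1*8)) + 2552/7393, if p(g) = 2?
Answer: 13657423/7393 ≈ 1847.3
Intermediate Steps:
3694/h(p(-5 - 1*8)) + 2552/7393 = 3694/2 + 2552/7393 = 3694*(½) + 2552*(1/7393) = 1847 + 2552/7393 = 13657423/7393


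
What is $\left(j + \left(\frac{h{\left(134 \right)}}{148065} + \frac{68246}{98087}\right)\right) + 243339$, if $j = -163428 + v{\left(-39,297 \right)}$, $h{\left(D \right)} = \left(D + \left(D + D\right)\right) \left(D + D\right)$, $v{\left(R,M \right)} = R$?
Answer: $\frac{386673942844394}{4841083885} \approx 79873.0$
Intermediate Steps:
$h{\left(D \right)} = 6 D^{2}$ ($h{\left(D \right)} = \left(D + 2 D\right) 2 D = 3 D 2 D = 6 D^{2}$)
$j = -163467$ ($j = -163428 - 39 = -163467$)
$\left(j + \left(\frac{h{\left(134 \right)}}{148065} + \frac{68246}{98087}\right)\right) + 243339 = \left(-163467 + \left(\frac{6 \cdot 134^{2}}{148065} + \frac{68246}{98087}\right)\right) + 243339 = \left(-163467 + \left(6 \cdot 17956 \cdot \frac{1}{148065} + 68246 \cdot \frac{1}{98087}\right)\right) + 243339 = \left(-163467 + \left(107736 \cdot \frac{1}{148065} + \frac{68246}{98087}\right)\right) + 243339 = \left(-163467 + \left(\frac{35912}{49355} + \frac{68246}{98087}\right)\right) + 243339 = \left(-163467 + \frac{6890781674}{4841083885}\right) + 243339 = - \frac{791350568647621}{4841083885} + 243339 = \frac{386673942844394}{4841083885}$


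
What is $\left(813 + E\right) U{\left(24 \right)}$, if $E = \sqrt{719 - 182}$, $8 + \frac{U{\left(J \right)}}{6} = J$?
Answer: $78048 + 96 \sqrt{537} \approx 80273.0$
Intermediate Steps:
$U{\left(J \right)} = -48 + 6 J$
$E = \sqrt{537} \approx 23.173$
$\left(813 + E\right) U{\left(24 \right)} = \left(813 + \sqrt{537}\right) \left(-48 + 6 \cdot 24\right) = \left(813 + \sqrt{537}\right) \left(-48 + 144\right) = \left(813 + \sqrt{537}\right) 96 = 78048 + 96 \sqrt{537}$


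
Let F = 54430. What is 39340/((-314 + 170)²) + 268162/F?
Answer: 962735429/141082560 ≈ 6.8239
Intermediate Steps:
39340/((-314 + 170)²) + 268162/F = 39340/((-314 + 170)²) + 268162/54430 = 39340/((-144)²) + 268162*(1/54430) = 39340/20736 + 134081/27215 = 39340*(1/20736) + 134081/27215 = 9835/5184 + 134081/27215 = 962735429/141082560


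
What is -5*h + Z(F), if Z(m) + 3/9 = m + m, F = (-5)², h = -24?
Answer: 509/3 ≈ 169.67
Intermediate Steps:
F = 25
Z(m) = -⅓ + 2*m (Z(m) = -⅓ + (m + m) = -⅓ + 2*m)
-5*h + Z(F) = -5*(-24) + (-⅓ + 2*25) = 120 + (-⅓ + 50) = 120 + 149/3 = 509/3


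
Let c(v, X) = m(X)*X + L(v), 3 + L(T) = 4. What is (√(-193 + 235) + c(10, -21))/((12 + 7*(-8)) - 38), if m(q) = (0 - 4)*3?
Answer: -253/82 - √42/82 ≈ -3.1644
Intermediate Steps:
L(T) = 1 (L(T) = -3 + 4 = 1)
m(q) = -12 (m(q) = -4*3 = -12)
c(v, X) = 1 - 12*X (c(v, X) = -12*X + 1 = 1 - 12*X)
(√(-193 + 235) + c(10, -21))/((12 + 7*(-8)) - 38) = (√(-193 + 235) + (1 - 12*(-21)))/((12 + 7*(-8)) - 38) = (√42 + (1 + 252))/((12 - 56) - 38) = (√42 + 253)/(-44 - 38) = (253 + √42)/(-82) = (253 + √42)*(-1/82) = -253/82 - √42/82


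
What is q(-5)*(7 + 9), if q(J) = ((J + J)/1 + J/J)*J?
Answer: 720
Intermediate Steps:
q(J) = J*(1 + 2*J) (q(J) = ((2*J)*1 + 1)*J = (2*J + 1)*J = (1 + 2*J)*J = J*(1 + 2*J))
q(-5)*(7 + 9) = (-5*(1 + 2*(-5)))*(7 + 9) = -5*(1 - 10)*16 = -5*(-9)*16 = 45*16 = 720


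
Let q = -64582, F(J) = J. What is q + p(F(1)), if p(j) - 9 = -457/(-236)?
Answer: -15238771/236 ≈ -64571.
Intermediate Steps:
p(j) = 2581/236 (p(j) = 9 - 457/(-236) = 9 - 457*(-1/236) = 9 + 457/236 = 2581/236)
q + p(F(1)) = -64582 + 2581/236 = -15238771/236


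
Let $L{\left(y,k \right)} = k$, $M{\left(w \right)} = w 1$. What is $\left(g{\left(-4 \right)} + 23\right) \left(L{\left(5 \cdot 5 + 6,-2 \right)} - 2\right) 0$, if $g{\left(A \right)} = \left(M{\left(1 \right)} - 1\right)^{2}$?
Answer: $0$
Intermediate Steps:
$M{\left(w \right)} = w$
$g{\left(A \right)} = 0$ ($g{\left(A \right)} = \left(1 - 1\right)^{2} = 0^{2} = 0$)
$\left(g{\left(-4 \right)} + 23\right) \left(L{\left(5 \cdot 5 + 6,-2 \right)} - 2\right) 0 = \left(0 + 23\right) \left(-2 - 2\right) 0 = 23 \left(\left(-4\right) 0\right) = 23 \cdot 0 = 0$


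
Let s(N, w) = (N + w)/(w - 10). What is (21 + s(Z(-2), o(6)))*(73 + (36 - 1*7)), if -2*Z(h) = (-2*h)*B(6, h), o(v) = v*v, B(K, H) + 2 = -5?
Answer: 30396/13 ≈ 2338.2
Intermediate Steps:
B(K, H) = -7 (B(K, H) = -2 - 5 = -7)
o(v) = v²
Z(h) = -7*h (Z(h) = -(-2*h)*(-7)/2 = -7*h)
s(N, w) = (N + w)/(-10 + w)
(21 + s(Z(-2), o(6)))*(73 + (36 - 1*7)) = (21 + (-7*(-2) + 6²)/(-10 + 6²))*(73 + (36 - 1*7)) = (21 + (14 + 36)/(-10 + 36))*(73 + (36 - 7)) = (21 + 50/26)*(73 + 29) = (21 + (1/26)*50)*102 = (21 + 25/13)*102 = (298/13)*102 = 30396/13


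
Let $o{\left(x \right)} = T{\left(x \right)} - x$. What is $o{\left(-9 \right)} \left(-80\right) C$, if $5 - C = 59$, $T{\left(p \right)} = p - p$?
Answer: $38880$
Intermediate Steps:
$T{\left(p \right)} = 0$
$o{\left(x \right)} = - x$ ($o{\left(x \right)} = 0 - x = - x$)
$C = -54$ ($C = 5 - 59 = -54$)
$o{\left(-9 \right)} \left(-80\right) C = \left(-1\right) \left(-9\right) \left(-80\right) \left(-54\right) = 9 \left(-80\right) \left(-54\right) = \left(-720\right) \left(-54\right) = 38880$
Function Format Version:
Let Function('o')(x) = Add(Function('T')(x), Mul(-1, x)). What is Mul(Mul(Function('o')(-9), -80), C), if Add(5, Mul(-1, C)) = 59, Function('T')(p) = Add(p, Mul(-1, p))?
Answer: 38880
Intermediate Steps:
Function('T')(p) = 0
Function('o')(x) = Mul(-1, x) (Function('o')(x) = Add(0, Mul(-1, x)) = Mul(-1, x))
C = -54 (C = Add(5, Mul(-1, 59)) = Add(5, -59) = -54)
Mul(Mul(Function('o')(-9), -80), C) = Mul(Mul(Mul(-1, -9), -80), -54) = Mul(Mul(9, -80), -54) = Mul(-720, -54) = 38880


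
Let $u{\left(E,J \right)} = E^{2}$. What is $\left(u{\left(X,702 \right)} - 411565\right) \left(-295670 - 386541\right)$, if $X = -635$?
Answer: $5689639740$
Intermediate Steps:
$\left(u{\left(X,702 \right)} - 411565\right) \left(-295670 - 386541\right) = \left(\left(-635\right)^{2} - 411565\right) \left(-295670 - 386541\right) = \left(403225 - 411565\right) \left(-682211\right) = \left(-8340\right) \left(-682211\right) = 5689639740$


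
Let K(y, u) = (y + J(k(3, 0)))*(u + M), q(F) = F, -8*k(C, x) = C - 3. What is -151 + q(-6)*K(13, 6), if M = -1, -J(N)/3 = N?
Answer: -541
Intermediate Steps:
k(C, x) = 3/8 - C/8 (k(C, x) = -(C - 3)/8 = -(-3 + C)/8 = 3/8 - C/8)
J(N) = -3*N
K(y, u) = y*(-1 + u) (K(y, u) = (y - 3*(3/8 - 1/8*3))*(u - 1) = (y - 3*(3/8 - 3/8))*(-1 + u) = (y - 3*0)*(-1 + u) = (y + 0)*(-1 + u) = y*(-1 + u))
-151 + q(-6)*K(13, 6) = -151 - 78*(-1 + 6) = -151 - 78*5 = -151 - 6*65 = -151 - 390 = -541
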